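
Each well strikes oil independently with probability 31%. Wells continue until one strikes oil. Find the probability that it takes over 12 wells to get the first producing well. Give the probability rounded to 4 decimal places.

Y = number of wells to the first success; geometric, p = 0.31.
P(Y > 12) = P(first 12 all fail) = (1−p)^12 = 0.011646

0.0116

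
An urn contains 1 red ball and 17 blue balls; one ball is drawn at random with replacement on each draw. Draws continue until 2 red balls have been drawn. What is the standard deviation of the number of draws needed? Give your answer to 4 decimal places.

24.7386

Y = total draws until the second success; negative binomial with r=2, p=0.055556.
SD(Y) = √[r(1−p)/p²] = √(612.000000) = 24.738634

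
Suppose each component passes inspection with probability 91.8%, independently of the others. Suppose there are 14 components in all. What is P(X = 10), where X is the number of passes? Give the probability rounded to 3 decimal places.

X ~ Binomial(n=14, p=0.918).
P(X=10) = C(14,10) · p^10 · (1−p)^4
= 1001 · 0.42504 · 4.5212e-05 = 0.01924

0.019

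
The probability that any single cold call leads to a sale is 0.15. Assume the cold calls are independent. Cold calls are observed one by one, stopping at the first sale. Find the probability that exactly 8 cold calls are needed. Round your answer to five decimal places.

0.04809

Geometric (trials to first success), p = 0.15.
P(Y = 8) = (1−p)^7 · p = 0.32058 · 0.15 = 0.0480866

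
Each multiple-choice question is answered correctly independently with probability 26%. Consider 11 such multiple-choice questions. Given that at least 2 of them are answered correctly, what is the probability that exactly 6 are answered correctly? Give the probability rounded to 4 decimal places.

X ~ Binomial(11, 0.26). Want P(X=6 | X≥2) = P(X=6) / P(X≥2).
P(X=6) = C(11,6)·0.26^6·0.74^5 = 0.031669
P(X≥2) = 1 − 0.036438 − 0.140826 = 0.822736
Ratio = 0.031669 / 0.822736 = 0.038493

0.0385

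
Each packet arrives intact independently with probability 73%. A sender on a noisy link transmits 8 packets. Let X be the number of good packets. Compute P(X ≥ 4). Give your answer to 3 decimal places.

X ~ Binomial(8, 0.73); P(X ≥ 4) = Σ C(8,k) p^k (1−p)^(8−k) over k:
  k=4: C(8,4)·0.73^4·0.27^4 = 0.10564
  k=5: C(8,5)·0.73^5·0.27^3 = 0.22850
  k=6: C(8,6)·0.73^6·0.27^2 = 0.30890
  k=7: C(8,7)·0.73^7·0.27^1 = 0.23862
  k=8: C(8,8)·0.73^8·0.27^0 = 0.08065
Total = 0.96232

0.962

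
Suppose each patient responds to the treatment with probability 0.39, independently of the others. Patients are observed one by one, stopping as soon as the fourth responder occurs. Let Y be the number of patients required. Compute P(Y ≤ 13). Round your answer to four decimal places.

0.8123

Finishing within 13 patients ⇔ at least 4 successes in the first 13. With X ~ Binomial(13, 0.39), P(Y ≤ 13) = 1 − P(X ≤ 3).
  k=0: C(13,0)·0.39^0·0.61^13 = 0.001619
  k=1: C(13,1)·0.39^1·0.61^12 = 0.013458
  k=2: C(13,2)·0.39^2·0.61^11 = 0.051624
  k=3: C(13,3)·0.39^3·0.61^10 = 0.121020
1 − 0.187721 = 0.812279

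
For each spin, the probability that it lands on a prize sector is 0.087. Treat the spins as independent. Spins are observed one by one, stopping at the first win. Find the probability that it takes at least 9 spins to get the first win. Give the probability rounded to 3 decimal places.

0.483

Y = number of spins to the first success; geometric, p = 0.087.
P(Y > 8) = P(first 8 all fail) = (1−p)^8 = 0.48280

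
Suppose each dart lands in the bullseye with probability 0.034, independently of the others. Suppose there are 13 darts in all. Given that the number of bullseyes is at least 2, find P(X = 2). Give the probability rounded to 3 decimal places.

0.876

X ~ Binomial(13, 0.034). Want P(X=2 | X≥2) = P(X=2) / P(X≥2).
P(X=2) = C(13,2)·0.034^2·0.966^11 = 0.06163
P(X≥2) = 1 − 0.63783 − 0.29184 = 0.07033
Ratio = 0.06163 / 0.07033 = 0.87630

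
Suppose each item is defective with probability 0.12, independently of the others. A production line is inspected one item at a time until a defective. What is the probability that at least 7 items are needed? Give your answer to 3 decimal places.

Y = number of items to the first success; geometric, p = 0.12.
P(Y > 6) = P(first 6 all fail) = (1−p)^6 = 0.46440

0.464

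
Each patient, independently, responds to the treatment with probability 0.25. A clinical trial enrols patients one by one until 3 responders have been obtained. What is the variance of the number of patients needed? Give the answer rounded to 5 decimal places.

36.00000

Y = total patients until the third success; negative binomial with r=3, p=0.25.
Var(Y) = r(1−p)/p² = 3·0.75 / 0.25² = 36.0000000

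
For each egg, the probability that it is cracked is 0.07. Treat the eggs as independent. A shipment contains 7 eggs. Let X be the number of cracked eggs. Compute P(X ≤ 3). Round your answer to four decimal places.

0.9993

X ~ Binomial(7, 0.07); P(X ≤ 3) = Σ C(7,k) p^k (1−p)^(7−k) over k:
  k=0: C(7,0)·0.07^0·0.93^7 = 0.601701
  k=1: C(7,1)·0.07^1·0.93^6 = 0.317025
  k=2: C(7,2)·0.07^2·0.93^5 = 0.071586
  k=3: C(7,3)·0.07^3·0.93^4 = 0.008980
Total = 0.999293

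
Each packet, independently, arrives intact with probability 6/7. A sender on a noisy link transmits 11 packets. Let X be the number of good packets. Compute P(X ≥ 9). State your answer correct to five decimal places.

0.80017

X ~ Binomial(11, 0.857143); P(X ≥ 9) = Σ C(11,k) p^k (1−p)^(11−k) over k:
  k=9: C(11,9)·0.857143^9·0.142857^2 = 0.2803145
  k=10: C(11,10)·0.857143^10·0.142857^1 = 0.3363774
  k=11: C(11,11)·0.857143^11·0.142857^0 = 0.1834786
Total = 0.8001704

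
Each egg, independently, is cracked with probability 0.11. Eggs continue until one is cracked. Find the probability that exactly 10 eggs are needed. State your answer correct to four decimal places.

0.0385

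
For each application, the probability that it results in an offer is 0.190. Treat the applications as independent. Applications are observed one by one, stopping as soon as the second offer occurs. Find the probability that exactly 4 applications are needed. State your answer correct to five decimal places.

Y = trial on which the second success occurs; negative binomial, r=2, p=0.19.
P(Y=4) = C(3,1) · p^2 · (1−p)^2
= 3 · 0.0361 · 0.6561 = 0.0710556

0.07106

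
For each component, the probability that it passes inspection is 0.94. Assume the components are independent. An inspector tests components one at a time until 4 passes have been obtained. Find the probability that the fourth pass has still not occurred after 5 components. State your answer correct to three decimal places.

Needing more than 5 components ⇔ fewer than 4 successes in the first 5. With X ~ Binomial(5, 0.94), P(Y > 5) = P(X ≤ 3).
  k=0: C(5,0)·0.94^0·0.06^5 = 0.00000
  k=1: C(5,1)·0.94^1·0.06^4 = 0.00006
  k=2: C(5,2)·0.94^2·0.06^3 = 0.00191
  k=3: C(5,3)·0.94^3·0.06^2 = 0.02990
P(X ≤ 3) = 0.03187

0.032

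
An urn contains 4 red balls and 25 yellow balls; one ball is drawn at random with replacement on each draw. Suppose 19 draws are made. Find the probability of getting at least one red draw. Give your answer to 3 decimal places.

P(at least one) = 1 − P(none) = 1 − (1 − 0.137931)^19
= 1 − 0.05961 = 0.94039

0.940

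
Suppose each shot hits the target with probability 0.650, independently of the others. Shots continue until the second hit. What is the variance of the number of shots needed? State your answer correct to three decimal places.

Y = total shots until the second success; negative binomial with r=2, p=0.65.
Var(Y) = r(1−p)/p² = 2·0.35 / 0.65² = 1.65680

1.657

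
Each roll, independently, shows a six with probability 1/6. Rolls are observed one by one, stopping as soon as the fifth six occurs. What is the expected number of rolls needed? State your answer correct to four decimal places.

Y = total rolls until the fifth success; negative binomial with r=5, p=0.166667.
E[Y] = r / p = 5 / 0.166667 = 30.000000

30.0000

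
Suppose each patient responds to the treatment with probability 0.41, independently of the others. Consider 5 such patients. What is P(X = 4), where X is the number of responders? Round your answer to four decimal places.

X ~ Binomial(n=5, p=0.41).
P(X=4) = C(5,4) · p^4 · (1−p)^1
= 5 · 0.028258 · 0.59 = 0.083360

0.0834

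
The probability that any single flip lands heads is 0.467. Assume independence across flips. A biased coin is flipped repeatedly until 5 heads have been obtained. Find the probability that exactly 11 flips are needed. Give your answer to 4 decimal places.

Y = trial on which the fifth success occurs; negative binomial, r=5, p=0.467.
P(Y=11) = C(10,4) · p^5 · (1−p)^6
= 210 · 0.022212 · 0.022928 = 0.106947

0.1069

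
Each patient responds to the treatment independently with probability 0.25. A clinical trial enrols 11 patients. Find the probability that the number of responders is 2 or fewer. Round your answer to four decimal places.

0.4552

X ~ Binomial(11, 0.25); P(X ≤ 2) = Σ C(11,k) p^k (1−p)^(11−k) over k:
  k=0: C(11,0)·0.25^0·0.75^11 = 0.042235
  k=1: C(11,1)·0.25^1·0.75^10 = 0.154862
  k=2: C(11,2)·0.25^2·0.75^9 = 0.258104
Total = 0.455201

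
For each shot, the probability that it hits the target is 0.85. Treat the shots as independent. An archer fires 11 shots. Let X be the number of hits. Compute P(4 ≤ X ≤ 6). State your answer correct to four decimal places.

0.0159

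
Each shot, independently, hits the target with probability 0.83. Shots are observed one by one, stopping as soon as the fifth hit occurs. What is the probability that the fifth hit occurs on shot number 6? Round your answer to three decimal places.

0.335

Y = trial on which the fifth success occurs; negative binomial, r=5, p=0.83.
P(Y=6) = C(5,4) · p^5 · (1−p)^1
= 5 · 0.3939 · 0.17 = 0.33482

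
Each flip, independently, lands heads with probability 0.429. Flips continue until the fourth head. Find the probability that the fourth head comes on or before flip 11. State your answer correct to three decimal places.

Finishing within 11 flips ⇔ at least 4 successes in the first 11. With X ~ Binomial(11, 0.429), P(Y ≤ 11) = 1 − P(X ≤ 3).
  k=0: C(11,0)·0.429^0·0.571^11 = 0.00210
  k=1: C(11,1)·0.429^1·0.571^10 = 0.01739
  k=2: C(11,2)·0.429^2·0.571^9 = 0.06531
  k=3: C(11,3)·0.429^3·0.571^8 = 0.14721
1 − 0.23202 = 0.76798

0.768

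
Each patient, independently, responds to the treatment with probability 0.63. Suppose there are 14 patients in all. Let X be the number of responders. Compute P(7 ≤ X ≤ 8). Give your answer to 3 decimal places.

X ~ Binomial(14, 0.63); P(7 ≤ X ≤ 8) = Σ C(14,k) p^k (1−p)^(14−k) over k:
  k=7: C(14,7)·0.63^7·0.37^7 = 0.12833
  k=8: C(14,8)·0.63^8·0.37^6 = 0.19120
Total = 0.31954

0.320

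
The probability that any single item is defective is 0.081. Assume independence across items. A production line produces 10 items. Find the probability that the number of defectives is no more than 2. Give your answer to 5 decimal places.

X ~ Binomial(10, 0.081); P(X ≤ 2) = Σ C(10,k) p^k (1−p)^(10−k) over k:
  k=0: C(10,0)·0.081^0·0.919^10 = 0.4296899
  k=1: C(10,1)·0.081^1·0.919^9 = 0.3787256
  k=2: C(10,2)·0.081^2·0.919^8 = 0.1502127
Total = 0.9586281

0.95863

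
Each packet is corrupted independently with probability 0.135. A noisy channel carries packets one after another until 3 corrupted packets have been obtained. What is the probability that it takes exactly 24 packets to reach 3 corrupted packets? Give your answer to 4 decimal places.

0.0296

Y = trial on which the third success occurs; negative binomial, r=3, p=0.135.
P(Y=24) = C(23,2) · p^3 · (1−p)^21
= 253 · 0.0024604 · 0.047571 = 0.029611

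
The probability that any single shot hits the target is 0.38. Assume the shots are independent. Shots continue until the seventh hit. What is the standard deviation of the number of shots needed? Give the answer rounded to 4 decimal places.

5.4823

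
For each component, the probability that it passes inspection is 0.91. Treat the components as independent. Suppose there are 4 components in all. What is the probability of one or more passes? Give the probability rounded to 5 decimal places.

P(at least one) = 1 − P(none) = 1 − (1 − 0.91)^4
= 1 − 0.0000656 = 0.9999344

0.99993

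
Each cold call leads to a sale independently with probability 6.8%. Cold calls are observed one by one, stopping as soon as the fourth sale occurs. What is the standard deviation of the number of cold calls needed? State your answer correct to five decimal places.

Y = total cold calls until the fourth success; negative binomial with r=4, p=0.068.
SD(Y) = √[r(1−p)/p²] = √(806.2283737) = 28.3941609

28.39416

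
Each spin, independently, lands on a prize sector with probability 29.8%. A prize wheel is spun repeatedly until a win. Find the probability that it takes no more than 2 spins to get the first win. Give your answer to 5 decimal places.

0.50720

Y = number of spins to the first success; geometric, p = 0.298.
P(Y ≤ 2) = 1 − (1−p)^2 = 1 − 0.4928040 = 0.5071960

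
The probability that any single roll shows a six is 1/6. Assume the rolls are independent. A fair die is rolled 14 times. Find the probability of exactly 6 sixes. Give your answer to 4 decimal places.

X ~ Binomial(n=14, p=0.166667).
P(X=6) = C(14,6) · p^6 · (1−p)^8
= 3003 · 2.1433e-05 · 0.23257 = 0.014969

0.0150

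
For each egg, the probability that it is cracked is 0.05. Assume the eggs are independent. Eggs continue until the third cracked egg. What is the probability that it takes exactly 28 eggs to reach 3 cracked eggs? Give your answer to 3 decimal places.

0.012

Y = trial on which the third success occurs; negative binomial, r=3, p=0.05.
P(Y=28) = C(27,2) · p^3 · (1−p)^25
= 351 · 0.000125 · 0.27739 = 0.01217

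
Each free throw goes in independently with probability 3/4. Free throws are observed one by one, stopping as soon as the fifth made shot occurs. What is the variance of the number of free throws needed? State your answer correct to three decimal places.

2.222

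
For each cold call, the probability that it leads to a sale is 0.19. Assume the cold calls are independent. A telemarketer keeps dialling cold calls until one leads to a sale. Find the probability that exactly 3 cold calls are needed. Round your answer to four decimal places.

Geometric (trials to first success), p = 0.19.
P(Y = 3) = (1−p)^2 · p = 0.6561 · 0.19 = 0.124659

0.1247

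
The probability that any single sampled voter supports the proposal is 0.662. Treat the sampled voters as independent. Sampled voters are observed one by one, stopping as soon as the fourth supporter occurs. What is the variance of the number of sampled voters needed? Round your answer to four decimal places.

3.0850

Y = total sampled voters until the fourth success; negative binomial with r=4, p=0.662.
Var(Y) = r(1−p)/p² = 4·0.338 / 0.662² = 3.085039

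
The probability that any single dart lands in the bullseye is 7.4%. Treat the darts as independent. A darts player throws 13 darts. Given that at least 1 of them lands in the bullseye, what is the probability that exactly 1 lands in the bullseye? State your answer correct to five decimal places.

0.60513

X ~ Binomial(13, 0.074). Want P(X=1 | X≥1) = P(X=1) / P(X≥1).
P(X=1) = C(13,1)·0.074^1·0.926^12 = 0.3823903
P(X≥1) = 1 − 0.3680805 = 0.6319195
Ratio = 0.3823903 / 0.6319195 = 0.6051251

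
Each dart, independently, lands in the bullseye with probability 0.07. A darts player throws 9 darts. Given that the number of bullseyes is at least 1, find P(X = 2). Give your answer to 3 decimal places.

0.221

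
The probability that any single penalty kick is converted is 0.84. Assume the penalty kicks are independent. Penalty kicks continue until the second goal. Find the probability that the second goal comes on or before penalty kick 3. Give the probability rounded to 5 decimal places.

Finishing within 3 penalty kicks ⇔ at least 2 successes in the first 3. With X ~ Binomial(3, 0.84), P(Y ≤ 3) = 1 − P(X ≤ 1).
  k=0: C(3,0)·0.84^0·0.16^3 = 0.0040960
  k=1: C(3,1)·0.84^1·0.16^2 = 0.0645120
1 − 0.0686080 = 0.9313920

0.93139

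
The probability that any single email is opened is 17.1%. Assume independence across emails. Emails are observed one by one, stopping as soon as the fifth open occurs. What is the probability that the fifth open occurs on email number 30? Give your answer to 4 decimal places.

Y = trial on which the fifth success occurs; negative binomial, r=5, p=0.171.
P(Y=30) = C(29,4) · p^5 · (1−p)^25
= 23751 · 0.00014621 · 0.0092016 = 0.031954

0.0320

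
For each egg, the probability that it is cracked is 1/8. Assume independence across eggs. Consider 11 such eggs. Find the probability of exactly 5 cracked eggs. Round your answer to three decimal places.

X ~ Binomial(n=11, p=0.125).
P(X=5) = C(11,5) · p^5 · (1−p)^6
= 462 · 3.0518e-05 · 0.4488 = 0.00633

0.006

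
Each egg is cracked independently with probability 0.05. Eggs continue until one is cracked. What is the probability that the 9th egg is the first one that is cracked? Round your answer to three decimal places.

Geometric (trials to first success), p = 0.05.
P(Y = 9) = (1−p)^8 · p = 0.66342 · 0.05 = 0.03317

0.033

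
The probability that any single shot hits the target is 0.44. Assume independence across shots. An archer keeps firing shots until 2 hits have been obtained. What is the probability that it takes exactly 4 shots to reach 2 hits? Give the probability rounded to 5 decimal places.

0.18214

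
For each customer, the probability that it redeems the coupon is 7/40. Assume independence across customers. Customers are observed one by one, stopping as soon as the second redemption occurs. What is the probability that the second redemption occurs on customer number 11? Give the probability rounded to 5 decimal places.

Y = trial on which the second success occurs; negative binomial, r=2, p=0.175.
P(Y=11) = C(10,1) · p^2 · (1−p)^9
= 10 · 0.030625 · 0.17705 = 0.0542203

0.05422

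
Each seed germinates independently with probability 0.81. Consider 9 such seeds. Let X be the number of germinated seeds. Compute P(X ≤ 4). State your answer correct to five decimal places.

0.01575

X ~ Binomial(9, 0.81); P(X ≤ 4) = Σ C(9,k) p^k (1−p)^(9−k) over k:
  k=0: C(9,0)·0.81^0·0.19^9 = 0.0000003
  k=1: C(9,1)·0.81^1·0.19^8 = 0.0000124
  k=2: C(9,2)·0.81^2·0.19^7 = 0.0002111
  k=3: C(9,3)·0.81^3·0.19^6 = 0.0021002
  k=4: C(9,4)·0.81^4·0.19^5 = 0.0134301
Total = 0.0157541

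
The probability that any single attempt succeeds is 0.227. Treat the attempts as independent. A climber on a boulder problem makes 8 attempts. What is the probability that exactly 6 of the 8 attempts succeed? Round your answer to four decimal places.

0.0023

X ~ Binomial(n=8, p=0.227).
P(X=6) = C(8,6) · p^6 · (1−p)^2
= 28 · 0.00013682 · 0.59753 = 0.002289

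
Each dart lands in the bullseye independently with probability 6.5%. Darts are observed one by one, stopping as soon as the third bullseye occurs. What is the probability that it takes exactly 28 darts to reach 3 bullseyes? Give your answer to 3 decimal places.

Y = trial on which the third success occurs; negative binomial, r=3, p=0.065.
P(Y=28) = C(27,2) · p^3 · (1−p)^25
= 351 · 0.00027463 · 0.18633 = 0.01796

0.018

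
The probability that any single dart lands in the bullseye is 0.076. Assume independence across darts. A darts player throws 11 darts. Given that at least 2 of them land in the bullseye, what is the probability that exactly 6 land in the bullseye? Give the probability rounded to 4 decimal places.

X ~ Binomial(11, 0.076). Want P(X=6 | X≥2) = P(X=6) / P(X≥2).
P(X=6) = C(11,6)·0.076^6·0.924^5 = 0.000060
P(X≥2) = 1 − 0.419171 − 0.379250 = 0.201578
Ratio = 0.000060 / 0.201578 = 0.000297

0.0003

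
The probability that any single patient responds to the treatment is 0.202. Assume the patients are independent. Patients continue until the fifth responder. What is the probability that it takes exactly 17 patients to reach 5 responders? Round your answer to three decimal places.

Y = trial on which the fifth success occurs; negative binomial, r=5, p=0.202.
P(Y=17) = C(16,4) · p^5 · (1−p)^12
= 1820 · 0.00033632 · 0.066686 = 0.04082

0.041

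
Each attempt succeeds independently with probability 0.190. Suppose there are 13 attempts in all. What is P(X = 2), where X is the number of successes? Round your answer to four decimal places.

X ~ Binomial(n=13, p=0.19).
P(X=2) = C(13,2) · p^2 · (1−p)^11
= 78 · 0.0361 · 0.098477 = 0.277292

0.2773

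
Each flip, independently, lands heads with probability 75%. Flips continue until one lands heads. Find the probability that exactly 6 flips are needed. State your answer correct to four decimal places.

0.0007

Geometric (trials to first success), p = 0.75.
P(Y = 6) = (1−p)^5 · p = 0.00097656 · 0.75 = 0.000732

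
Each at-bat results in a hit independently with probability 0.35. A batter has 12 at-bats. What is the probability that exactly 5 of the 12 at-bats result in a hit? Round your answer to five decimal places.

0.20392

X ~ Binomial(n=12, p=0.35).
P(X=5) = C(12,5) · p^5 · (1−p)^7
= 792 · 0.0052522 · 0.049022 = 0.2039196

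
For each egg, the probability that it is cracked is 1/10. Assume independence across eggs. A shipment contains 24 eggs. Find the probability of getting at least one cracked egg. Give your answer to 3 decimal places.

P(at least one) = 1 − P(none) = 1 − (1 − 0.10)^24
= 1 − 0.07977 = 0.92023

0.920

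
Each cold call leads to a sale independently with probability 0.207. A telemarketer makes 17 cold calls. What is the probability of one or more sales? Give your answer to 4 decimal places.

0.9806

P(at least one) = 1 − P(none) = 1 − (1 − 0.207)^17
= 1 − 0.019393 = 0.980607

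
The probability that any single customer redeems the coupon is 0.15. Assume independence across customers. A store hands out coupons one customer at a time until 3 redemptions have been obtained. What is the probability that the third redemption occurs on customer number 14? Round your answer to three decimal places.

0.044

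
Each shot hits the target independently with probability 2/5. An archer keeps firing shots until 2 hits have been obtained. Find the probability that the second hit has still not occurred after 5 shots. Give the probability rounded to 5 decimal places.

0.33696

Needing more than 5 shots ⇔ fewer than 2 successes in the first 5. With X ~ Binomial(5, 0.40), P(Y > 5) = P(X ≤ 1).
  k=0: C(5,0)·0.40^0·0.60^5 = 0.0777600
  k=1: C(5,1)·0.40^1·0.60^4 = 0.2592000
P(X ≤ 1) = 0.3369600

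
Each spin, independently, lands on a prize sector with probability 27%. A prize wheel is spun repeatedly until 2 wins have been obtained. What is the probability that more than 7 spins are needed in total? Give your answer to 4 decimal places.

0.3965

Needing more than 7 spins ⇔ fewer than 2 successes in the first 7. With X ~ Binomial(7, 0.27), P(Y > 7) = P(X ≤ 1).
  k=0: C(7,0)·0.27^0·0.73^7 = 0.110474
  k=1: C(7,1)·0.27^1·0.73^6 = 0.286022
P(X ≤ 1) = 0.396496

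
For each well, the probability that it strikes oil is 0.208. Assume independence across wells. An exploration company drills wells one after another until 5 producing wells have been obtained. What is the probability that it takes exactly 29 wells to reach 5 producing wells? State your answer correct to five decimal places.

0.02958

Y = trial on which the fifth success occurs; negative binomial, r=5, p=0.208.
P(Y=29) = C(28,4) · p^5 · (1−p)^24
= 20475 · 0.00038933 · 0.0037103 = 0.0295764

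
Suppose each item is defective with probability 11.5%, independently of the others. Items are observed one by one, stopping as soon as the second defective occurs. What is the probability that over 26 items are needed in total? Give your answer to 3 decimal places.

0.183

Needing more than 26 items ⇔ fewer than 2 successes in the first 26. With X ~ Binomial(26, 0.115), P(Y > 26) = P(X ≤ 1).
  k=0: C(26,0)·0.115^0·0.885^26 = 0.04174
  k=1: C(26,1)·0.115^1·0.885^25 = 0.14101
P(X ≤ 1) = 0.18275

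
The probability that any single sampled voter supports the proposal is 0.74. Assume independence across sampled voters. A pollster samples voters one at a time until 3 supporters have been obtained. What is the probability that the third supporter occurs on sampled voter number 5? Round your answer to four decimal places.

0.1644

Y = trial on which the third success occurs; negative binomial, r=3, p=0.74.
P(Y=5) = C(4,2) · p^3 · (1−p)^2
= 6 · 0.40522 · 0.0676 = 0.164359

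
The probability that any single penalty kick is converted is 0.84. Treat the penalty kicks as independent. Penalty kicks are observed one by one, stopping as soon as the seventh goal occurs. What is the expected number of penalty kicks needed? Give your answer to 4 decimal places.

Y = total penalty kicks until the seventh success; negative binomial with r=7, p=0.84.
E[Y] = r / p = 7 / 0.84 = 8.333333

8.3333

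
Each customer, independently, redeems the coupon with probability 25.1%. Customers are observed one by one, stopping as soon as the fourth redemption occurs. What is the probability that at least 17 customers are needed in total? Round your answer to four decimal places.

Needing more than 16 customers ⇔ fewer than 4 successes in the first 16. With X ~ Binomial(16, 0.251), P(Y > 16) = P(X ≤ 3).
  k=0: C(16,0)·0.251^0·0.749^16 = 0.009811
  k=1: C(16,1)·0.251^1·0.749^15 = 0.052604
  k=2: C(16,2)·0.251^2·0.749^14 = 0.132213
  k=3: C(16,3)·0.251^3·0.749^13 = 0.206763
P(X ≤ 3) = 0.401391

0.4014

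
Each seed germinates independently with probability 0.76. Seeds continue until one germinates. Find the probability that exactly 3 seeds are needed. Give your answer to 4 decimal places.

Geometric (trials to first success), p = 0.76.
P(Y = 3) = (1−p)^2 · p = 0.0576 · 0.76 = 0.043776

0.0438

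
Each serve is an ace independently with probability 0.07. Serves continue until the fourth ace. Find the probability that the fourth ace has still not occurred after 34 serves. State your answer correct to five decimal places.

0.78777

Needing more than 34 serves ⇔ fewer than 4 successes in the first 34. With X ~ Binomial(34, 0.07), P(Y > 34) = P(X ≤ 3).
  k=0: C(34,0)·0.07^0·0.93^34 = 0.0848048
  k=1: C(34,1)·0.07^1·0.93^33 = 0.2170272
  k=2: C(34,2)·0.07^2·0.93^32 = 0.2695338
  k=3: C(34,3)·0.07^3·0.93^31 = 0.2163999
P(X ≤ 3) = 0.7877658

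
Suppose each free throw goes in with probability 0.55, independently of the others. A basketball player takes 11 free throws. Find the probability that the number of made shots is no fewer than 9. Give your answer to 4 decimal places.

X ~ Binomial(11, 0.55); P(X ≥ 9) = Σ C(11,k) p^k (1−p)^(11−k) over k:
  k=9: C(11,9)·0.55^9·0.45^2 = 0.051292
  k=10: C(11,10)·0.55^10·0.45^1 = 0.012538
  k=11: C(11,11)·0.55^11·0.45^0 = 0.001393
Total = 0.065224

0.0652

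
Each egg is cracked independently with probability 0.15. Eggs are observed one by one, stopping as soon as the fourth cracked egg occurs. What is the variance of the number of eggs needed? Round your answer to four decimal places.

151.1111

Y = total eggs until the fourth success; negative binomial with r=4, p=0.15.
Var(Y) = r(1−p)/p² = 4·0.85 / 0.15² = 151.111111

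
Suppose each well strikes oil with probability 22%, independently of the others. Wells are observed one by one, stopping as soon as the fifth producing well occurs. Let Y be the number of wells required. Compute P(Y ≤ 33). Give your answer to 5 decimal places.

Finishing within 33 wells ⇔ at least 5 successes in the first 33. With X ~ Binomial(33, 0.22), P(Y ≤ 33) = 1 − P(X ≤ 4).
  k=0: C(33,0)·0.22^0·0.78^33 = 0.0002749
  k=1: C(33,1)·0.22^1·0.78^32 = 0.0025584
  k=2: C(33,2)·0.22^2·0.78^31 = 0.0115455
  k=3: C(33,3)·0.22^3·0.78^30 = 0.0336496
  k=4: C(33,4)·0.22^4·0.78^29 = 0.0711819
1 − 0.1192103 = 0.8807897

0.88079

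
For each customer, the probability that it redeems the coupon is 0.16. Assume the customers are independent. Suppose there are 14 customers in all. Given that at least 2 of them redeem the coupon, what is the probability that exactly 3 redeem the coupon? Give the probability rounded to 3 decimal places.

X ~ Binomial(14, 0.16). Want P(X=3 | X≥2) = P(X=3) / P(X≥2).
P(X=3) = C(14,3)·0.16^3·0.84^11 = 0.21905
P(X≥2) = 1 − 0.08708 − 0.23221 = 0.68071
Ratio = 0.21905 / 0.68071 = 0.32179

0.322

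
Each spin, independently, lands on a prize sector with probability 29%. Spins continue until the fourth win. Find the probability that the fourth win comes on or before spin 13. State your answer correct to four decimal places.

0.5478

Finishing within 13 spins ⇔ at least 4 successes in the first 13. With X ~ Binomial(13, 0.29), P(Y ≤ 13) = 1 − P(X ≤ 3).
  k=0: C(13,0)·0.29^0·0.71^13 = 0.011651
  k=1: C(13,1)·0.29^1·0.71^12 = 0.061865
  k=2: C(13,2)·0.29^2·0.71^11 = 0.151612
  k=3: C(13,3)·0.29^3·0.71^10 = 0.227062
1 − 0.452188 = 0.547812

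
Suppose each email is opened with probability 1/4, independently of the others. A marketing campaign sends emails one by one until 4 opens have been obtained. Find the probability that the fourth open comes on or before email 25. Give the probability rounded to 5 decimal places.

Finishing within 25 emails ⇔ at least 4 successes in the first 25. With X ~ Binomial(25, 0.25), P(Y ≤ 25) = 1 − P(X ≤ 3).
  k=0: C(25,0)·0.25^0·0.75^25 = 0.0007525
  k=1: C(25,1)·0.25^1·0.75^24 = 0.0062712
  k=2: C(25,2)·0.25^2·0.75^23 = 0.0250848
  k=3: C(25,3)·0.25^3·0.75^22 = 0.0641056
1 − 0.0962141 = 0.9037859

0.90379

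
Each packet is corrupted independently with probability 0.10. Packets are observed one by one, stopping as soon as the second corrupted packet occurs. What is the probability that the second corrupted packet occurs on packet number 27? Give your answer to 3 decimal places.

0.019

Y = trial on which the second success occurs; negative binomial, r=2, p=0.10.
P(Y=27) = C(26,1) · p^2 · (1−p)^25
= 26 · 0.01 · 0.07179 = 0.01867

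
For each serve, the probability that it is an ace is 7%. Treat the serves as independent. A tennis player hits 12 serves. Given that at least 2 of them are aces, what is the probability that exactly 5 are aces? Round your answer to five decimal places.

X ~ Binomial(12, 0.07). Want P(X=5 | X≥2) = P(X=5) / P(X≥2).
P(X=5) = C(12,5)·0.07^5·0.93^7 = 0.0008009
P(X≥2) = 1 − 0.4185963 − 0.3780870 = 0.2033167
Ratio = 0.0008009 / 0.2033167 = 0.0039393

0.00394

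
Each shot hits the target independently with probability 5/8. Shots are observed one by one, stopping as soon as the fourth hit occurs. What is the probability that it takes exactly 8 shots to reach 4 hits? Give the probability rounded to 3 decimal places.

0.106

Y = trial on which the fourth success occurs; negative binomial, r=4, p=0.625.
P(Y=8) = C(7,3) · p^4 · (1−p)^4
= 35 · 0.15259 · 0.019775 = 0.10561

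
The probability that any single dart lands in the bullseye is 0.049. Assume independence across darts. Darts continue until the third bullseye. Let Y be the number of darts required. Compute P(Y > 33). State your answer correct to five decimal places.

0.78155

Needing more than 33 darts ⇔ fewer than 3 successes in the first 33. With X ~ Binomial(33, 0.049), P(Y > 33) = P(X ≤ 2).
  k=0: C(33,0)·0.049^0·0.951^33 = 0.1905272
  k=1: C(33,1)·0.049^1·0.951^32 = 0.3239564
  k=2: C(33,2)·0.049^2·0.951^31 = 0.2670682
P(X ≤ 2) = 0.7815518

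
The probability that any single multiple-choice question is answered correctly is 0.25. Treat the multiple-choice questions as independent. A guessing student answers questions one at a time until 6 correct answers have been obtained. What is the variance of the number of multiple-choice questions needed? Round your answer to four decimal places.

72.0000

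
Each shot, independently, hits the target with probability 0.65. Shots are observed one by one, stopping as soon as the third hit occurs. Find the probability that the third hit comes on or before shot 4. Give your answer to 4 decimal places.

Finishing within 4 shots ⇔ at least 3 successes in the first 4. With X ~ Binomial(4, 0.65), P(Y ≤ 4) = 1 − P(X ≤ 2).
  k=0: C(4,0)·0.65^0·0.35^4 = 0.015006
  k=1: C(4,1)·0.65^1·0.35^3 = 0.111475
  k=2: C(4,2)·0.65^2·0.35^2 = 0.310538
1 − 0.437019 = 0.562981

0.5630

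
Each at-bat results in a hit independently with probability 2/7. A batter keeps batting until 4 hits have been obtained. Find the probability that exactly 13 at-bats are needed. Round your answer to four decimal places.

0.0710

Y = trial on which the fourth success occurs; negative binomial, r=4, p=0.285714.
P(Y=13) = C(12,3) · p^4 · (1−p)^9
= 220 · 0.0066639 · 0.0484 = 0.070957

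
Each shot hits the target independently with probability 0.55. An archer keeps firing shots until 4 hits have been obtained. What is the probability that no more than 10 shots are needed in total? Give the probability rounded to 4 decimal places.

0.8980

Finishing within 10 shots ⇔ at least 4 successes in the first 10. With X ~ Binomial(10, 0.55), P(Y ≤ 10) = 1 − P(X ≤ 3).
  k=0: C(10,0)·0.55^0·0.45^10 = 0.000341
  k=1: C(10,1)·0.55^1·0.45^9 = 0.004162
  k=2: C(10,2)·0.55^2·0.45^8 = 0.022890
  k=3: C(10,3)·0.55^3·0.45^7 = 0.074603
1 − 0.101995 = 0.898005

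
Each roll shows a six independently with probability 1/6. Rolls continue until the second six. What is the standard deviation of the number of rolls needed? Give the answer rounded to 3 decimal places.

Y = total rolls until the second success; negative binomial with r=2, p=0.166667.
SD(Y) = √[r(1−p)/p²] = √(60.00000) = 7.74597

7.746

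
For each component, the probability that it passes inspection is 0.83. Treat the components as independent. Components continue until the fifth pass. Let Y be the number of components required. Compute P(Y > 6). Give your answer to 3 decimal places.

0.271

Needing more than 6 components ⇔ fewer than 5 successes in the first 6. With X ~ Binomial(6, 0.83), P(Y > 6) = P(X ≤ 4).
  k=0: C(6,0)·0.83^0·0.17^6 = 0.00002
  k=1: C(6,1)·0.83^1·0.17^5 = 0.00071
  k=2: C(6,2)·0.83^2·0.17^4 = 0.00863
  k=3: C(6,3)·0.83^3·0.17^3 = 0.05618
  k=4: C(6,4)·0.83^4·0.17^2 = 0.20573
P(X ≤ 4) = 0.27128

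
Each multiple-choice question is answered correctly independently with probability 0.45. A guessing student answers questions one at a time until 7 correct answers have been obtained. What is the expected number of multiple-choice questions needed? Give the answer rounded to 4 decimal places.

15.5556

Y = total multiple-choice questions until the seventh success; negative binomial with r=7, p=0.45.
E[Y] = r / p = 7 / 0.45 = 15.555556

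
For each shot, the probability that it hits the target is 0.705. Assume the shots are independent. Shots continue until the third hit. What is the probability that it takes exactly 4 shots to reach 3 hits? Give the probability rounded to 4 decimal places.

Y = trial on which the third success occurs; negative binomial, r=3, p=0.705.
P(Y=4) = C(3,2) · p^3 · (1−p)^1
= 3 · 0.3504 · 0.295 = 0.310106

0.3101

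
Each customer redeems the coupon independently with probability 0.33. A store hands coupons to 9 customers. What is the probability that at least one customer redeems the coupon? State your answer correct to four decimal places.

0.9728

P(at least one) = 1 − P(none) = 1 − (1 − 0.33)^9
= 1 − 0.027207 = 0.972793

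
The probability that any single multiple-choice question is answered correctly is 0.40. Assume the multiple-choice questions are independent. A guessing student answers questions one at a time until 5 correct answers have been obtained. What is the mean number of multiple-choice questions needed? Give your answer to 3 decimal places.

12.500

Y = total multiple-choice questions until the fifth success; negative binomial with r=5, p=0.40.
E[Y] = r / p = 5 / 0.40 = 12.50000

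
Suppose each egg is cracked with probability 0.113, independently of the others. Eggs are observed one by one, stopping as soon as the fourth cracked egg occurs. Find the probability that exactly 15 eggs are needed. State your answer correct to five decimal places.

0.01587

Y = trial on which the fourth success occurs; negative binomial, r=4, p=0.113.
P(Y=15) = C(14,3) · p^4 · (1−p)^11
= 364 · 0.00016305 · 0.2674 = 0.0158699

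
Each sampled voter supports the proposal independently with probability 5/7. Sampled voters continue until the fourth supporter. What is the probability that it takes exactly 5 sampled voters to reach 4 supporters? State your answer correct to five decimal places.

0.29750

Y = trial on which the fourth success occurs; negative binomial, r=4, p=0.714286.
P(Y=5) = C(4,3) · p^4 · (1−p)^1
= 4 · 0.26031 · 0.28571 = 0.2974951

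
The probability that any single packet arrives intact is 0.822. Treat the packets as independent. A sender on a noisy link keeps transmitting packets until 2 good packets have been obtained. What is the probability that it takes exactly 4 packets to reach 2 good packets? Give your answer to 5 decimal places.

0.06423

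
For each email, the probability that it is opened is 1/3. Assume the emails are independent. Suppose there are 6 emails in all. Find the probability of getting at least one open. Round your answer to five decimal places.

P(at least one) = 1 − P(none) = 1 − (1 − 0.333333)^6
= 1 − 0.0877915 = 0.9122085

0.91221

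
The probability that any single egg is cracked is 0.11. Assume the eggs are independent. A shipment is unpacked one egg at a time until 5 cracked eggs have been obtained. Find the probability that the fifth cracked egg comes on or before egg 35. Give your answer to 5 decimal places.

Finishing within 35 eggs ⇔ at least 5 successes in the first 35. With X ~ Binomial(35, 0.11), P(Y ≤ 35) = 1 − P(X ≤ 4).
  k=0: C(35,0)·0.11^0·0.89^35 = 0.0169297
  k=1: C(35,1)·0.11^1·0.89^34 = 0.0732354
  k=2: C(35,2)·0.11^2·0.89^33 = 0.1538766
  k=3: C(35,3)·0.11^3·0.89^32 = 0.2092030
  k=4: C(35,4)·0.11^4·0.89^31 = 0.2068524
1 − 0.6600971 = 0.3399029

0.33990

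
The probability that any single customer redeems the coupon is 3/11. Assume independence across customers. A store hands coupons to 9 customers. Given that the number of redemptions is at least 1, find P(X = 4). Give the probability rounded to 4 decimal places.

0.1504

X ~ Binomial(9, 0.272727). Want P(X=4 | X≥1) = P(X=4) / P(X≥1).
P(X=4) = C(9,4)·0.272727^4·0.727273^5 = 0.141831
P(X≥1) = 1 − 0.056921 = 0.943079
Ratio = 0.141831 / 0.943079 = 0.150392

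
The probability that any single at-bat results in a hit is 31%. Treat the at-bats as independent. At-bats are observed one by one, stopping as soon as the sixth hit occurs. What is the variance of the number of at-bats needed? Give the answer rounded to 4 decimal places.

43.0801

Y = total at-bats until the sixth success; negative binomial with r=6, p=0.31.
Var(Y) = r(1−p)/p² = 6·0.69 / 0.31² = 43.080125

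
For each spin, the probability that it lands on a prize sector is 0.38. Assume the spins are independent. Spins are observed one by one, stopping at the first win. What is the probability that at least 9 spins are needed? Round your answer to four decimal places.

0.0218

Y = number of spins to the first success; geometric, p = 0.38.
P(Y > 8) = P(first 8 all fail) = (1−p)^8 = 0.021834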